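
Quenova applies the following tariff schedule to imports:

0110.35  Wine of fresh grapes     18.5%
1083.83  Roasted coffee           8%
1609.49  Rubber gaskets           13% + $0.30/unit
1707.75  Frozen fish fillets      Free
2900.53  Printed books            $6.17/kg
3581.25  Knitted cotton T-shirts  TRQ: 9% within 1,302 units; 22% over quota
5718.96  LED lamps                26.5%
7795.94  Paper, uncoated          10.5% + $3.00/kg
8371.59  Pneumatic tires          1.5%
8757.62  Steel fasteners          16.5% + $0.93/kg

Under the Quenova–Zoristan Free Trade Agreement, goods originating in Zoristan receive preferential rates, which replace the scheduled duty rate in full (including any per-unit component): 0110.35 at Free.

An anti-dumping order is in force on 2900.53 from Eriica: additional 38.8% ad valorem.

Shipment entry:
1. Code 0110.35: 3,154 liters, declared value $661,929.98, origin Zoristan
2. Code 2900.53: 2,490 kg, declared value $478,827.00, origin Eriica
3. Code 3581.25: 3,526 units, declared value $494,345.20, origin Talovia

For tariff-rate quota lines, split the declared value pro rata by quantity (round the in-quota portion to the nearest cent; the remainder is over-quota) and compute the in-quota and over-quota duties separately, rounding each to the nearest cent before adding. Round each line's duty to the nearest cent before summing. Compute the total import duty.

Line 1 (0110.35, Zoristan, 3,154 liters, $661,929.98):
Base rate for 0110.35 is 18.5%.
Origin Zoristan qualifies under the Quenova–Zoristan agreement and 0110.35 is covered: preferential rate Free applies instead.
Duty = $661,929.98 × 0% = $0.00.
Line 2 (2900.53, Eriica, 2,490 kg, $478,827.00):
Base rate for 2900.53 is $6.17/kg.
Additional duty on 2900.53 from Eriica: +38.8% ad valorem. Applied ad valorem rate = 38.8%.
Duty = $478,827.00 × 38.8% + 2,490 × $6.17 = $201,148.18.
Line 3 (3581.25, Talovia, 3,526 units, $494,345.20):
Code 3581.25 is under a tariff-rate quota (threshold 1,302 units). In-quota: 1,302 units at 9%; over-quota: 2,224 units at 22%.
Pro-rata value split: in-quota = $494,345.20 × 1,302/3,526 = $182,540.40; over-quota = $494,345.20 − $182,540.40 = $311,804.80.
In-quota duty = $182,540.40 × 9% = $16,428.64. Over-quota duty = $311,804.80 × 22% = $68,597.06.
Line duty = $16,428.64 + $68,597.06 = $85,025.70.
Total = $0.00 + $201,148.18 + $85,025.70 = $286,173.88.

$286,173.88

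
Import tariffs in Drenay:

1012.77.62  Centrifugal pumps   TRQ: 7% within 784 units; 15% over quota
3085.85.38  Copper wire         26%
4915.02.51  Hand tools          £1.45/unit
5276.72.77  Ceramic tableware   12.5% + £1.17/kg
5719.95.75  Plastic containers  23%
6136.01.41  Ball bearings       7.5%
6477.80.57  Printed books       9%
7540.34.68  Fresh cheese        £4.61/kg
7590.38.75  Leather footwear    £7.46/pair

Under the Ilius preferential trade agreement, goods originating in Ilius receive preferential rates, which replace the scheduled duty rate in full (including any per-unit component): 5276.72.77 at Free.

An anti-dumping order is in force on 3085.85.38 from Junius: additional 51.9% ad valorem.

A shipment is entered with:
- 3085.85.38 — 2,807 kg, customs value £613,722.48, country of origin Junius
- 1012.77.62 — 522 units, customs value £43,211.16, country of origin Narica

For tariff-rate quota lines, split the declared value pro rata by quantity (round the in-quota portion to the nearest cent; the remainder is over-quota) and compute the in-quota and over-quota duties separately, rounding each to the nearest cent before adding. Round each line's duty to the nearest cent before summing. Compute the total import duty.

Line 1 (3085.85.38, Junius, 2,807 kg, £613,722.48):
Base rate for 3085.85.38 is 26%.
Additional duty on 3085.85.38 from Junius: +51.9%. Applied ad valorem rate: 26% + 51.9% = 77.9%.
Duty = £613,722.48 × 77.9% = £478,089.81.
Line 2 (1012.77.62, Narica, 522 units, £43,211.16):
Code 1012.77.62 is under a tariff-rate quota (threshold 784 units). Quantity 522 units is within the quota, so the in-quota rate 7% applies to the full value.
Duty = £43,211.16 × 7% = £3,024.78.
Total = £478,089.81 + £3,024.78 = £481,114.59.

£481,114.59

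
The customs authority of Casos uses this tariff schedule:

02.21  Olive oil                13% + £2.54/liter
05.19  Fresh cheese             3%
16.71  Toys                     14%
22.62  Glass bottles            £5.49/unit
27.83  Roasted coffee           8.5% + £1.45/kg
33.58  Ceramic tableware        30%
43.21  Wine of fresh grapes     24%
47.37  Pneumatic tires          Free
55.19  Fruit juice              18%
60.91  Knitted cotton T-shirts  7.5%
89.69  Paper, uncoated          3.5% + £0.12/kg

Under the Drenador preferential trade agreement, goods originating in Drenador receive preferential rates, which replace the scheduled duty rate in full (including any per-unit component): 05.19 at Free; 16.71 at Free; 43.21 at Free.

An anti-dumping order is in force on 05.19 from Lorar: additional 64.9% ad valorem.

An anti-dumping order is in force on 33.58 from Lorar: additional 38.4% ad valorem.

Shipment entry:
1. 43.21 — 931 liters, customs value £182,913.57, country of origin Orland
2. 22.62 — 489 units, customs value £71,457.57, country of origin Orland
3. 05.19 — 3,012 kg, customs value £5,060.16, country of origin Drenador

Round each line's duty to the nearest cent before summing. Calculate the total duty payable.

Line 1 (43.21, Orland, 931 liters, £182,913.57):
Base rate for 43.21 is 24%.
43.21 has an FTA preferential rate, but origin Orland is not Drenador; base rate stands.
Duty = £182,913.57 × 24% = £43,899.26.
Line 2 (22.62, Orland, 489 units, £71,457.57):
Base rate for 22.62 is £5.49/unit.
Duty = 489 × £5.49 = £2,684.61.
Line 3 (05.19, Drenador, 3,012 kg, £5,060.16):
Base rate for 05.19 is 3%.
Origin Drenador qualifies under the Casos–Drenador agreement and 05.19 is covered: preferential rate Free applies instead.
The additional-duty order on 05.19 targets Lorar, not Drenador; it does not apply.
Duty = £5,060.16 × 0% = £0.00.
Total = £43,899.26 + £2,684.61 + £0.00 = £46,583.87.

£46,583.87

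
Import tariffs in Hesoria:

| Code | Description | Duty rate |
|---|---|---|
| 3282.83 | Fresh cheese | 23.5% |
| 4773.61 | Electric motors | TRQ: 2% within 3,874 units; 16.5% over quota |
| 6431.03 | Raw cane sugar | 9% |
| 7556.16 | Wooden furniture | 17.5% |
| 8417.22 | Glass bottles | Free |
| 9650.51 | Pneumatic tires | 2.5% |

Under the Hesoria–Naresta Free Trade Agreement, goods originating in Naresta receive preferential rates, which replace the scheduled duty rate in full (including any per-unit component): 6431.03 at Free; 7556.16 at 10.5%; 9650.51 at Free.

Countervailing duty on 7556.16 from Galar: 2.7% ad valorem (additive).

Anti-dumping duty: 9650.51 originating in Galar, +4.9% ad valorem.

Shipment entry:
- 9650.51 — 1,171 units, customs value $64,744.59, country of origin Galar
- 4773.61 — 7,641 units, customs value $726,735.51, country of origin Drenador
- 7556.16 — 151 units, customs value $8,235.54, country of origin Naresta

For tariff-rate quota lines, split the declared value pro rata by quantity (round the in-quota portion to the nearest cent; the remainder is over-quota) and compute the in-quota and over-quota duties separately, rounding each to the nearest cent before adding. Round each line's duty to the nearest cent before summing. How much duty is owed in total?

Line 1 (9650.51, Galar, 1,171 units, $64,744.59):
Base rate for 9650.51 is 2.5%.
9650.51 has an FTA preferential rate, but origin Galar is not Naresta; base rate stands.
Additional duty on 9650.51 from Galar: +4.9%. Applied ad valorem rate: 2.5% + 4.9% = 7.4%.
Duty = $64,744.59 × 7.4% = $4,791.10.
Line 2 (4773.61, Drenador, 7,641 units, $726,735.51):
Code 4773.61 is under a tariff-rate quota (threshold 3,874 units). In-quota: 3,874 units at 2%; over-quota: 3,767 units at 16.5%.
Pro-rata value split: in-quota = $726,735.51 × 3,874/7,641 = $368,456.14; over-quota = $726,735.51 − $368,456.14 = $358,279.37.
In-quota duty = $368,456.14 × 2% = $7,369.12. Over-quota duty = $358,279.37 × 16.5% = $59,116.10.
Line duty = $7,369.12 + $59,116.10 = $66,485.22.
Line 3 (7556.16, Naresta, 151 units, $8,235.54):
Base rate for 7556.16 is 17.5%.
Origin Naresta qualifies under the Hesoria–Naresta agreement and 7556.16 is covered: preferential rate 10.5% applies instead.
The additional-duty order on 7556.16 targets Galar, not Naresta; it does not apply.
Duty = $8,235.54 × 10.5% = $864.73.
Total = $4,791.10 + $66,485.22 + $864.73 = $72,141.05.

$72,141.05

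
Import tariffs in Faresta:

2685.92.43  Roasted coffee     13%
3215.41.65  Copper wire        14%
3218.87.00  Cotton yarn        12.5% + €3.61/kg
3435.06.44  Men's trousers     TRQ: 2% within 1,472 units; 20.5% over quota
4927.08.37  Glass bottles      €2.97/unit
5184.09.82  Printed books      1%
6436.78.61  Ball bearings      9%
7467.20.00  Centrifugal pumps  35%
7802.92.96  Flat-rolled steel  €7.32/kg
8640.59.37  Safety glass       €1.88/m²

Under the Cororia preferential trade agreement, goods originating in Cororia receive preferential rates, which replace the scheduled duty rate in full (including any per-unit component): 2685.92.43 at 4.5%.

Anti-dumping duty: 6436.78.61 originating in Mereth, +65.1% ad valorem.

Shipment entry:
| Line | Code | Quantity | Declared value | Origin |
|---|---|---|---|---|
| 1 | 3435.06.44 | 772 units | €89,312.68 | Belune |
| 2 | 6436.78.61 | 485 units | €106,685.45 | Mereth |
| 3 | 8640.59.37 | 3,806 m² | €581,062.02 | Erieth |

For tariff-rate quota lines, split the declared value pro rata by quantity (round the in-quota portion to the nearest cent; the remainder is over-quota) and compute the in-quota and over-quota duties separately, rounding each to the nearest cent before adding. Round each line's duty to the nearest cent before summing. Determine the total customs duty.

€87,995.45

Line 1 (3435.06.44, Belune, 772 units, €89,312.68):
Code 3435.06.44 is under a tariff-rate quota (threshold 1,472 units). Quantity 772 units is within the quota, so the in-quota rate 2% applies to the full value.
Duty = €89,312.68 × 2% = €1,786.25.
Line 2 (6436.78.61, Mereth, 485 units, €106,685.45):
Base rate for 6436.78.61 is 9%.
Additional duty on 6436.78.61 from Mereth: +65.1%. Applied ad valorem rate: 9% + 65.1% = 74.1%.
Duty = €106,685.45 × 74.1% = €79,053.92.
Line 3 (8640.59.37, Erieth, 3,806 m², €581,062.02):
Base rate for 8640.59.37 is €1.88/m².
Duty = 3,806 × €1.88 = €7,155.28.
Total = €1,786.25 + €79,053.92 + €7,155.28 = €87,995.45.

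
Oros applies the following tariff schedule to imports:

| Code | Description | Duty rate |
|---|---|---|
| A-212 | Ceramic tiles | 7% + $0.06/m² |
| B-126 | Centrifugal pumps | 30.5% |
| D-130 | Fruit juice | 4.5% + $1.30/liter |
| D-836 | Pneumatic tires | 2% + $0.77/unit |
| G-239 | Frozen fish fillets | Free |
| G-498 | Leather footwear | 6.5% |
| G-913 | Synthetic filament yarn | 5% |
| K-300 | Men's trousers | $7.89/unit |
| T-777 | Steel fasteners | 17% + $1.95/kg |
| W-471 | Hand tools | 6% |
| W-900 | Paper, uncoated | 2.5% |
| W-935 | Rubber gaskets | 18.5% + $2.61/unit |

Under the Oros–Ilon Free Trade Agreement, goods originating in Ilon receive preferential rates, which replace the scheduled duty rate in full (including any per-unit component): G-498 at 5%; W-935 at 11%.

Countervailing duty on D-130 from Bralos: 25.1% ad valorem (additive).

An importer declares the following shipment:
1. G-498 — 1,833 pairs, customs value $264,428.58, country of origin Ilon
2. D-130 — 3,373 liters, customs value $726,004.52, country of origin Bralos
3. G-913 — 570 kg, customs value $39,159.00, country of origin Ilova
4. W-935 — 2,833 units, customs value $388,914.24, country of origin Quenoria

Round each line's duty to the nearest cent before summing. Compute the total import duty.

Line 1 (G-498, Ilon, 1,833 pairs, $264,428.58):
Base rate for G-498 is 6.5%.
Origin Ilon qualifies under the Oros–Ilon agreement and G-498 is covered: preferential rate 5% applies instead.
Duty = $264,428.58 × 5% = $13,221.43.
Line 2 (D-130, Bralos, 3,373 liters, $726,004.52):
Base rate for D-130 is 4.5% + $1.30/liter.
Additional duty on D-130 from Bralos: +25.1%. Applied ad valorem rate: 4.5% + 25.1% = 29.6%.
Duty = $726,004.52 × 29.6% + 3,373 × $1.30 = $219,282.24.
Line 3 (G-913, Ilova, 570 kg, $39,159.00):
Base rate for G-913 is 5%.
Duty = $39,159.00 × 5% = $1,957.95.
Line 4 (W-935, Quenoria, 2,833 units, $388,914.24):
Base rate for W-935 is 18.5% + $2.61/unit.
W-935 has an FTA preferential rate, but origin Quenoria is not Ilon; base rate stands.
Duty = $388,914.24 × 18.5% + 2,833 × $2.61 = $79,343.26.
Total = $13,221.43 + $219,282.24 + $1,957.95 + $79,343.26 = $313,804.88.

$313,804.88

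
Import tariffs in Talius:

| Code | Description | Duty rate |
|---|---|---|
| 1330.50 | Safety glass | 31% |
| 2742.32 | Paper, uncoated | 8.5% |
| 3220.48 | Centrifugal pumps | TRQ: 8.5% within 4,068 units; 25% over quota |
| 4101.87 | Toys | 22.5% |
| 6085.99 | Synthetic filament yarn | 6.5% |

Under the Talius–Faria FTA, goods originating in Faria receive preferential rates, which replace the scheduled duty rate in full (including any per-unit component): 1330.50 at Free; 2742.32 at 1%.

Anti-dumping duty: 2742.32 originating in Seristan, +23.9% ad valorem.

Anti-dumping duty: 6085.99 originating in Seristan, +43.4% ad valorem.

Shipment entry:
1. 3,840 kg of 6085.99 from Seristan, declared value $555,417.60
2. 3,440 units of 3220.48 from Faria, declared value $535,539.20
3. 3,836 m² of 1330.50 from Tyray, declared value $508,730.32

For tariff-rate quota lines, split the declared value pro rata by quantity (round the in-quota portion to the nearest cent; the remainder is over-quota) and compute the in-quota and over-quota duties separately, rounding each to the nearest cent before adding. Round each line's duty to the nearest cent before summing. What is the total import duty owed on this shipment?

Line 1 (6085.99, Seristan, 3,840 kg, $555,417.60):
Base rate for 6085.99 is 6.5%.
Additional duty on 6085.99 from Seristan: +43.4%. Applied ad valorem rate: 6.5% + 43.4% = 49.9%.
Duty = $555,417.60 × 49.9% = $277,153.38.
Line 2 (3220.48, Faria, 3,440 units, $535,539.20):
Code 3220.48 is under a tariff-rate quota (threshold 4,068 units). Quantity 3,440 units is within the quota, so the in-quota rate 8.5% applies to the full value.
Duty = $535,539.20 × 8.5% = $45,520.83.
Line 3 (1330.50, Tyray, 3,836 m², $508,730.32):
Base rate for 1330.50 is 31%.
1330.50 has an FTA preferential rate, but origin Tyray is not Faria; base rate stands.
Duty = $508,730.32 × 31% = $157,706.40.
Total = $277,153.38 + $45,520.83 + $157,706.40 = $480,380.61.

$480,380.61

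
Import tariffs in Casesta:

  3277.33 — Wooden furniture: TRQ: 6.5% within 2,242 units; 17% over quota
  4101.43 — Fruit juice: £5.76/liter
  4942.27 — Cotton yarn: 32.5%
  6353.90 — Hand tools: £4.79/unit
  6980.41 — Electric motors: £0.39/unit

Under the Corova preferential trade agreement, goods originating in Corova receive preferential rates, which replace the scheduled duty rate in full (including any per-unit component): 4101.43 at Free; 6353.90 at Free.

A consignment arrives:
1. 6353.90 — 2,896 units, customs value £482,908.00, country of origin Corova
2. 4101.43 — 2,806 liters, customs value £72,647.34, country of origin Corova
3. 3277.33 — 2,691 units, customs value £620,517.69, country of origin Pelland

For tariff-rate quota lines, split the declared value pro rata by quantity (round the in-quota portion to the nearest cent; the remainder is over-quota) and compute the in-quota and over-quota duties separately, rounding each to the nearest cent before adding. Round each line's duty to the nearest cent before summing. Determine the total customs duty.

Line 1 (6353.90, Corova, 2,896 units, £482,908.00):
Base rate for 6353.90 is £4.79/unit.
Origin Corova qualifies under the Casesta–Corova agreement and 6353.90 is covered: preferential rate Free applies instead.
Duty = £482,908.00 × 0% = £0.00.
Line 2 (4101.43, Corova, 2,806 liters, £72,647.34):
Base rate for 4101.43 is £5.76/liter.
Origin Corova qualifies under the Casesta–Corova agreement and 4101.43 is covered: preferential rate Free applies instead.
Duty = £72,647.34 × 0% = £0.00.
Line 3 (3277.33, Pelland, 2,691 units, £620,517.69):
Code 3277.33 is under a tariff-rate quota (threshold 2,242 units). In-quota: 2,242 units at 6.5%; over-quota: 449 units at 17%.
Pro-rata value split: in-quota = £620,517.69 × 2,242/2,691 = £516,982.78; over-quota = £620,517.69 − £516,982.78 = £103,534.91.
In-quota duty = £516,982.78 × 6.5% = £33,603.88. Over-quota duty = £103,534.91 × 17% = £17,600.93.
Line duty = £33,603.88 + £17,600.93 = £51,204.81.
Total = £0.00 + £0.00 + £51,204.81 = £51,204.81.

£51,204.81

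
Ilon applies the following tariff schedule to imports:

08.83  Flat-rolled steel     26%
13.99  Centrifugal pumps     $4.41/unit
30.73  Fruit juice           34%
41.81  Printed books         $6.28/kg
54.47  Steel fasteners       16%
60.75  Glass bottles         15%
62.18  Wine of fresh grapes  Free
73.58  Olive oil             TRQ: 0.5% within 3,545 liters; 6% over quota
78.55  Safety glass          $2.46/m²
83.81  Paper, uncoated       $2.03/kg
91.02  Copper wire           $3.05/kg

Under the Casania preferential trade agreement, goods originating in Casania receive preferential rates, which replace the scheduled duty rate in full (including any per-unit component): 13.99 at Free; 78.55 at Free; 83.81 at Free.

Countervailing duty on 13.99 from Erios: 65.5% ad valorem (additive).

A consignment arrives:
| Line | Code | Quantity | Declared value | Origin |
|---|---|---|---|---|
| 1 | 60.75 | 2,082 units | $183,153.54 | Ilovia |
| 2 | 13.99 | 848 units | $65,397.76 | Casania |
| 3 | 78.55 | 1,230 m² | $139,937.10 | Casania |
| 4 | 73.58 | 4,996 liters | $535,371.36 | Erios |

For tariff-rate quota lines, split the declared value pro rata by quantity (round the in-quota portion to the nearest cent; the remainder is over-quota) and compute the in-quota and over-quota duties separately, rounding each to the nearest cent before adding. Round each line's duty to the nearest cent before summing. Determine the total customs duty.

$38,701.79

Line 1 (60.75, Ilovia, 2,082 units, $183,153.54):
Base rate for 60.75 is 15%.
Duty = $183,153.54 × 15% = $27,473.03.
Line 2 (13.99, Casania, 848 units, $65,397.76):
Base rate for 13.99 is $4.41/unit.
Origin Casania qualifies under the Ilon–Casania agreement and 13.99 is covered: preferential rate Free applies instead.
The additional-duty order on 13.99 targets Erios, not Casania; it does not apply.
Duty = $65,397.76 × 0% = $0.00.
Line 3 (78.55, Casania, 1,230 m², $139,937.10):
Base rate for 78.55 is $2.46/m².
Origin Casania qualifies under the Ilon–Casania agreement and 78.55 is covered: preferential rate Free applies instead.
Duty = $139,937.10 × 0% = $0.00.
Line 4 (73.58, Erios, 4,996 liters, $535,371.36):
Code 73.58 is under a tariff-rate quota (threshold 3,545 liters). In-quota: 3,545 liters at 0.5%; over-quota: 1,451 liters at 6%.
Pro-rata value split: in-quota = $535,371.36 × 3,545/4,996 = $379,882.20; over-quota = $535,371.36 − $379,882.20 = $155,489.16.
In-quota duty = $379,882.20 × 0.5% = $1,899.41. Over-quota duty = $155,489.16 × 6% = $9,329.35.
Line duty = $1,899.41 + $9,329.35 = $11,228.76.
Total = $27,473.03 + $0.00 + $0.00 + $11,228.76 = $38,701.79.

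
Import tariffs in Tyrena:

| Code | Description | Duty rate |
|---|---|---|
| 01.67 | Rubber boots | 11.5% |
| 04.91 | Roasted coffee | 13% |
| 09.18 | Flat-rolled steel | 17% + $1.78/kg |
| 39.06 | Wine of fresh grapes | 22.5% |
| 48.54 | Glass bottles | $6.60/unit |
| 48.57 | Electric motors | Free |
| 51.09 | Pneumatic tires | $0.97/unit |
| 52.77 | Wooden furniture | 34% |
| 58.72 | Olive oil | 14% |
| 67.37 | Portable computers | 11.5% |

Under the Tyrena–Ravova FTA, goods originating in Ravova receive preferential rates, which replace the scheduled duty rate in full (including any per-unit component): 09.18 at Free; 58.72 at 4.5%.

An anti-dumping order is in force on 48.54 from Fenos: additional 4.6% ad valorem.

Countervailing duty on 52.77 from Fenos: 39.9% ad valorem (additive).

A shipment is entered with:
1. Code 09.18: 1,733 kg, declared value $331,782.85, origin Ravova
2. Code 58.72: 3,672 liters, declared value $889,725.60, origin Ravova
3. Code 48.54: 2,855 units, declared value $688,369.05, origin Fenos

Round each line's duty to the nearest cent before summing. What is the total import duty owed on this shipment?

Line 1 (09.18, Ravova, 1,733 kg, $331,782.85):
Base rate for 09.18 is 17% + $1.78/kg.
Origin Ravova qualifies under the Tyrena–Ravova agreement and 09.18 is covered: preferential rate Free applies instead.
Duty = $331,782.85 × 0% = $0.00.
Line 2 (58.72, Ravova, 3,672 liters, $889,725.60):
Base rate for 58.72 is 14%.
Origin Ravova qualifies under the Tyrena–Ravova agreement and 58.72 is covered: preferential rate 4.5% applies instead.
Duty = $889,725.60 × 4.5% = $40,037.65.
Line 3 (48.54, Fenos, 2,855 units, $688,369.05):
Base rate for 48.54 is $6.60/unit.
Additional duty on 48.54 from Fenos: +4.6% ad valorem. Applied ad valorem rate = 4.6%.
Duty = $688,369.05 × 4.6% + 2,855 × $6.60 = $50,507.98.
Total = $0.00 + $40,037.65 + $50,507.98 = $90,545.63.

$90,545.63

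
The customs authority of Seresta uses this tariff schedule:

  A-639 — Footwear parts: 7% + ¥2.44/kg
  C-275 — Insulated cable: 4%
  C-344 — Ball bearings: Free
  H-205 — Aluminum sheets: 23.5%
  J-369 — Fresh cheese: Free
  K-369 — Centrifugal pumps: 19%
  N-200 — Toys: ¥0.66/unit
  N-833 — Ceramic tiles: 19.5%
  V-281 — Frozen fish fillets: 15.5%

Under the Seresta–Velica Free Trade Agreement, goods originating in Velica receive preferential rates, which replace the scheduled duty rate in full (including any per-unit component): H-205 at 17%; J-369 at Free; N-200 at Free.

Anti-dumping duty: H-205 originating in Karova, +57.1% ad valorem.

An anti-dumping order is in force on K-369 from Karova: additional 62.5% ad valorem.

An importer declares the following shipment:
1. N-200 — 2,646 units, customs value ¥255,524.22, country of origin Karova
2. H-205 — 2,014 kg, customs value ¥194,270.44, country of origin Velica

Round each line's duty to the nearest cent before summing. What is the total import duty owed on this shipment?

¥34,772.33

Line 1 (N-200, Karova, 2,646 units, ¥255,524.22):
Base rate for N-200 is ¥0.66/unit.
N-200 has an FTA preferential rate, but origin Karova is not Velica; base rate stands.
Duty = 2,646 × ¥0.66 = ¥1,746.36.
Line 2 (H-205, Velica, 2,014 kg, ¥194,270.44):
Base rate for H-205 is 23.5%.
Origin Velica qualifies under the Seresta–Velica agreement and H-205 is covered: preferential rate 17% applies instead.
The additional-duty order on H-205 targets Karova, not Velica; it does not apply.
Duty = ¥194,270.44 × 17% = ¥33,025.97.
Total = ¥1,746.36 + ¥33,025.97 = ¥34,772.33.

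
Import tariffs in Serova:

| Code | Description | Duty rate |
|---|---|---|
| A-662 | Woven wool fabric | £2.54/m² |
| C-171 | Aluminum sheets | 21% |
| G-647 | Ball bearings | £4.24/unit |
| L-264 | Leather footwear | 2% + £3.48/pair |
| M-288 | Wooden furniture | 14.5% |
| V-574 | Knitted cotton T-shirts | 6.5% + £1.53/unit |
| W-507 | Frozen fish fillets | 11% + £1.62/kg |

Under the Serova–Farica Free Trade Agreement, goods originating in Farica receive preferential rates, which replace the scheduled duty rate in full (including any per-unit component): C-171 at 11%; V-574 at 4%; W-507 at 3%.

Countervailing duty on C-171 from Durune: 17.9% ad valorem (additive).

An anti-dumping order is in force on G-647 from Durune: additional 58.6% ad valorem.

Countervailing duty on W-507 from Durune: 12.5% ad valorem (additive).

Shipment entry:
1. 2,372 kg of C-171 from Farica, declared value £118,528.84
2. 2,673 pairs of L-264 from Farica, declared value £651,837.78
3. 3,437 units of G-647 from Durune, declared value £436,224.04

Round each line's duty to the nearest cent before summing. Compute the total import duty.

Line 1 (C-171, Farica, 2,372 kg, £118,528.84):
Base rate for C-171 is 21%.
Origin Farica qualifies under the Serova–Farica agreement and C-171 is covered: preferential rate 11% applies instead.
The additional-duty order on C-171 targets Durune, not Farica; it does not apply.
Duty = £118,528.84 × 11% = £13,038.17.
Line 2 (L-264, Farica, 2,673 pairs, £651,837.78):
Base rate for L-264 is 2% + £3.48/pair.
Origin Farica is the FTA partner but L-264 is not on the preference list; base rate stands.
Duty = £651,837.78 × 2% + 2,673 × £3.48 = £22,338.80.
Line 3 (G-647, Durune, 3,437 units, £436,224.04):
Base rate for G-647 is £4.24/unit.
Additional duty on G-647 from Durune: +58.6% ad valorem. Applied ad valorem rate = 58.6%.
Duty = £436,224.04 × 58.6% + 3,437 × £4.24 = £270,200.17.
Total = £13,038.17 + £22,338.80 + £270,200.17 = £305,577.14.

£305,577.14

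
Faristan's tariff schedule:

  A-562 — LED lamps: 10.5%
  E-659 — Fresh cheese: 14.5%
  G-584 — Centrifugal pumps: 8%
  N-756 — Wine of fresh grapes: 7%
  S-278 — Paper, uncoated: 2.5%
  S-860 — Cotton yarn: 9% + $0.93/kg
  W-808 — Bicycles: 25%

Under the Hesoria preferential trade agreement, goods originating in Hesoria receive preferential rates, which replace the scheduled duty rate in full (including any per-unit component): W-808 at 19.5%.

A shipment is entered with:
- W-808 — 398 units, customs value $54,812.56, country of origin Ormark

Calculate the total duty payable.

Line 1 (W-808, Ormark, 398 units, $54,812.56):
Base rate for W-808 is 25%.
W-808 has an FTA preferential rate, but origin Ormark is not Hesoria; base rate stands.
Duty = $54,812.56 × 25% = $13,703.14.

$13,703.14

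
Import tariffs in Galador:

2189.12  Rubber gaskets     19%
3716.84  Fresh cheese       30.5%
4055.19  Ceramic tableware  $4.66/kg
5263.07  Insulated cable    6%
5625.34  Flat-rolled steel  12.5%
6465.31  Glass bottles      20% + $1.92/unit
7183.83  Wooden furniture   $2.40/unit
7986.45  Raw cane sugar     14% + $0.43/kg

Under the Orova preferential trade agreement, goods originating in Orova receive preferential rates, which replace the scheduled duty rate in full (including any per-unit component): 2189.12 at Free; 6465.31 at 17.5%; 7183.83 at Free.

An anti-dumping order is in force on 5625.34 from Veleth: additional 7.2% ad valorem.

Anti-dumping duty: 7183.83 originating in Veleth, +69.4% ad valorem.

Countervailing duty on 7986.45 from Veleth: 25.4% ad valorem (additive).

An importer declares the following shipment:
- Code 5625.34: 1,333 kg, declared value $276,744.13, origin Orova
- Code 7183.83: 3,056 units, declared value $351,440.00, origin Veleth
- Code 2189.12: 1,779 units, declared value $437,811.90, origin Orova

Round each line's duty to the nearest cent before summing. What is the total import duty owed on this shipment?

Line 1 (5625.34, Orova, 1,333 kg, $276,744.13):
Base rate for 5625.34 is 12.5%.
Origin Orova is the FTA partner but 5625.34 is not on the preference list; base rate stands.
The additional-duty order on 5625.34 targets Veleth, not Orova; it does not apply.
Duty = $276,744.13 × 12.5% = $34,593.02.
Line 2 (7183.83, Veleth, 3,056 units, $351,440.00):
Base rate for 7183.83 is $2.40/unit.
7183.83 has an FTA preferential rate, but origin Veleth is not Orova; base rate stands.
Additional duty on 7183.83 from Veleth: +69.4% ad valorem. Applied ad valorem rate = 69.4%.
Duty = $351,440.00 × 69.4% + 3,056 × $2.40 = $251,233.76.
Line 3 (2189.12, Orova, 1,779 units, $437,811.90):
Base rate for 2189.12 is 19%.
Origin Orova qualifies under the Galador–Orova agreement and 2189.12 is covered: preferential rate Free applies instead.
Duty = $437,811.90 × 0% = $0.00.
Total = $34,593.02 + $251,233.76 + $0.00 = $285,826.78.

$285,826.78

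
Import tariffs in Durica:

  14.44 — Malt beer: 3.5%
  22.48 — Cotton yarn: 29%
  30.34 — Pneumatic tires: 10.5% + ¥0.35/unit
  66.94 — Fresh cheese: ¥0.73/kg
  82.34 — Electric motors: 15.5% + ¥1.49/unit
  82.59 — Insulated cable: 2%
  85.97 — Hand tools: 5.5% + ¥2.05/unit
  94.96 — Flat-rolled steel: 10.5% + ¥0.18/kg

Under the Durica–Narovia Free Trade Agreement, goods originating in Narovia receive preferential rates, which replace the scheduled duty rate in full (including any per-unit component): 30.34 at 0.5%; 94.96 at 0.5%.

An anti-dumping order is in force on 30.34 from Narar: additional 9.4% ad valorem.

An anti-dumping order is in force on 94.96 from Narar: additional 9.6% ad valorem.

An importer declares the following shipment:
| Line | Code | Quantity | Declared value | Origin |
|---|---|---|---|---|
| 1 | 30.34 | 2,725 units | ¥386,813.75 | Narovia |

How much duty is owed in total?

Line 1 (30.34, Narovia, 2,725 units, ¥386,813.75):
Base rate for 30.34 is 10.5% + ¥0.35/unit.
Origin Narovia qualifies under the Durica–Narovia agreement and 30.34 is covered: preferential rate 0.5% applies instead.
The additional-duty order on 30.34 targets Narar, not Narovia; it does not apply.
Duty = ¥386,813.75 × 0.5% = ¥1,934.07.

¥1,934.07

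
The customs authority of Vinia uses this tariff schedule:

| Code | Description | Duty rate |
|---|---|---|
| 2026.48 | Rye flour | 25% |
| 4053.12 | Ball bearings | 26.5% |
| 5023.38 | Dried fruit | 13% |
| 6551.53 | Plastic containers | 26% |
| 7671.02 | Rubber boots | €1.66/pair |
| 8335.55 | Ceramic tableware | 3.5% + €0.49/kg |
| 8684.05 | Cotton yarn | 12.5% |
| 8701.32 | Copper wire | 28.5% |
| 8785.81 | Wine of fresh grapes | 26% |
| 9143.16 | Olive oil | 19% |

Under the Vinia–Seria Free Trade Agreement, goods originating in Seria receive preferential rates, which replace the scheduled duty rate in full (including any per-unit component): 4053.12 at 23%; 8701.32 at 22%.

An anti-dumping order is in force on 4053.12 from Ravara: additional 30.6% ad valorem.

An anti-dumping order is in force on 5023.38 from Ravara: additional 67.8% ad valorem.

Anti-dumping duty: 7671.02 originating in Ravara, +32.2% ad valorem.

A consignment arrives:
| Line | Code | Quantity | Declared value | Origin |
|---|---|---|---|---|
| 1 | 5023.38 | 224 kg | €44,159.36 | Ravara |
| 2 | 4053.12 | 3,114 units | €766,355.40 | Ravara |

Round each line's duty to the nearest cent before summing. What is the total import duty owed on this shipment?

Line 1 (5023.38, Ravara, 224 kg, €44,159.36):
Base rate for 5023.38 is 13%.
Additional duty on 5023.38 from Ravara: +67.8%. Applied ad valorem rate: 13% + 67.8% = 80.8%.
Duty = €44,159.36 × 80.8% = €35,680.76.
Line 2 (4053.12, Ravara, 3,114 units, €766,355.40):
Base rate for 4053.12 is 26.5%.
4053.12 has an FTA preferential rate, but origin Ravara is not Seria; base rate stands.
Additional duty on 4053.12 from Ravara: +30.6%. Applied ad valorem rate: 26.5% + 30.6% = 57.1%.
Duty = €766,355.40 × 57.1% = €437,588.93.
Total = €35,680.76 + €437,588.93 = €473,269.69.

€473,269.69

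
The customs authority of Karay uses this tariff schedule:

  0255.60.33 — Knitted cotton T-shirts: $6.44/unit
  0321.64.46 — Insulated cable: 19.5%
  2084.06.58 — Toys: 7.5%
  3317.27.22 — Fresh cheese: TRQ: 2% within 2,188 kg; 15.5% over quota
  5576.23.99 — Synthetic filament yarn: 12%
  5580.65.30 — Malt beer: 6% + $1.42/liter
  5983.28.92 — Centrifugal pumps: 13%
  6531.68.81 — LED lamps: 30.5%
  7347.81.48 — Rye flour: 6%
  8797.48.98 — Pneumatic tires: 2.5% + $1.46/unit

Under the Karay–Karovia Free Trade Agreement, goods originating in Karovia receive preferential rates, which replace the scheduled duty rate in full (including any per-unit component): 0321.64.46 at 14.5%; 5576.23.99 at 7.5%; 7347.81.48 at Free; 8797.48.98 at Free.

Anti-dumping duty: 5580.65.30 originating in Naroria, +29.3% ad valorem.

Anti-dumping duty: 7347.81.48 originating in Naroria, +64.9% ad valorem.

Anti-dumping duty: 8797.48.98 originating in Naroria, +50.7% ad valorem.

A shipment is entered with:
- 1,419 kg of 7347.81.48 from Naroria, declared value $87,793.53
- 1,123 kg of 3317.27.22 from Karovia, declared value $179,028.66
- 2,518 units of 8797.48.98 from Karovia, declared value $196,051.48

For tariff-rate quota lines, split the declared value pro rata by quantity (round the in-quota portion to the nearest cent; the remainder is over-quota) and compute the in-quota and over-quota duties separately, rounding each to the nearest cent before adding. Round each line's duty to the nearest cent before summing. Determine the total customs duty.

Line 1 (7347.81.48, Naroria, 1,419 kg, $87,793.53):
Base rate for 7347.81.48 is 6%.
7347.81.48 has an FTA preferential rate, but origin Naroria is not Karovia; base rate stands.
Additional duty on 7347.81.48 from Naroria: +64.9%. Applied ad valorem rate: 6% + 64.9% = 70.9%.
Duty = $87,793.53 × 70.9% = $62,245.61.
Line 2 (3317.27.22, Karovia, 1,123 kg, $179,028.66):
Code 3317.27.22 is under a tariff-rate quota (threshold 2,188 kg). Quantity 1,123 kg is within the quota, so the in-quota rate 2% applies to the full value.
Duty = $179,028.66 × 2% = $3,580.57.
Line 3 (8797.48.98, Karovia, 2,518 units, $196,051.48):
Base rate for 8797.48.98 is 2.5% + $1.46/unit.
Origin Karovia qualifies under the Karay–Karovia agreement and 8797.48.98 is covered: preferential rate Free applies instead.
The additional-duty order on 8797.48.98 targets Naroria, not Karovia; it does not apply.
Duty = $196,051.48 × 0% = $0.00.
Total = $62,245.61 + $3,580.57 + $0.00 = $65,826.18.

$65,826.18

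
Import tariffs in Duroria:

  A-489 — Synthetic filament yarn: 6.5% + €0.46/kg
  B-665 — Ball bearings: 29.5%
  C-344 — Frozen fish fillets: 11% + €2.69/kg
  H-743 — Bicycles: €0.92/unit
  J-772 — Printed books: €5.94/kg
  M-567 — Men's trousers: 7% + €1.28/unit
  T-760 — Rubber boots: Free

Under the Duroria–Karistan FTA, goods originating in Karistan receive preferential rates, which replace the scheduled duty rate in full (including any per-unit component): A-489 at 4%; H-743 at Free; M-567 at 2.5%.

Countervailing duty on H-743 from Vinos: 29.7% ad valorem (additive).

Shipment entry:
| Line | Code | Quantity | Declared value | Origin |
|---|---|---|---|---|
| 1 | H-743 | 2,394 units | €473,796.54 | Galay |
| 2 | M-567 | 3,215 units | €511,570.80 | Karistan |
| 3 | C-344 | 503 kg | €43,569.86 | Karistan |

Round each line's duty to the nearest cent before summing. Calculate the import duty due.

Line 1 (H-743, Galay, 2,394 units, €473,796.54):
Base rate for H-743 is €0.92/unit.
H-743 has an FTA preferential rate, but origin Galay is not Karistan; base rate stands.
The additional-duty order on H-743 targets Vinos, not Galay; it does not apply.
Duty = 2,394 × €0.92 = €2,202.48.
Line 2 (M-567, Karistan, 3,215 units, €511,570.80):
Base rate for M-567 is 7% + €1.28/unit.
Origin Karistan qualifies under the Duroria–Karistan agreement and M-567 is covered: preferential rate 2.5% applies instead.
Duty = €511,570.80 × 2.5% = €12,789.27.
Line 3 (C-344, Karistan, 503 kg, €43,569.86):
Base rate for C-344 is 11% + €2.69/kg.
Origin Karistan is the FTA partner but C-344 is not on the preference list; base rate stands.
Duty = €43,569.86 × 11% + 503 × €2.69 = €6,145.75.
Total = €2,202.48 + €12,789.27 + €6,145.75 = €21,137.50.

€21,137.50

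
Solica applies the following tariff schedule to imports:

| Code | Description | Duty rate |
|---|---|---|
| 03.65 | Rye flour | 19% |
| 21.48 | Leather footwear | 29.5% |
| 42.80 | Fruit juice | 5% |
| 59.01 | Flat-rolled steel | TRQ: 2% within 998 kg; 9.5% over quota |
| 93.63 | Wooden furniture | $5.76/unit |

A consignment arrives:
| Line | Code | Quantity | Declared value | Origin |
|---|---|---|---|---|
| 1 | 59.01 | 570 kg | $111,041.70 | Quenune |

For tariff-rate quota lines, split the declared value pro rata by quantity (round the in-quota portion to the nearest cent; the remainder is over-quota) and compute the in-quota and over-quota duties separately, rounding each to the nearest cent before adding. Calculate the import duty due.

$2,220.83

Line 1 (59.01, Quenune, 570 kg, $111,041.70):
Code 59.01 is under a tariff-rate quota (threshold 998 kg). Quantity 570 kg is within the quota, so the in-quota rate 2% applies to the full value.
Duty = $111,041.70 × 2% = $2,220.83.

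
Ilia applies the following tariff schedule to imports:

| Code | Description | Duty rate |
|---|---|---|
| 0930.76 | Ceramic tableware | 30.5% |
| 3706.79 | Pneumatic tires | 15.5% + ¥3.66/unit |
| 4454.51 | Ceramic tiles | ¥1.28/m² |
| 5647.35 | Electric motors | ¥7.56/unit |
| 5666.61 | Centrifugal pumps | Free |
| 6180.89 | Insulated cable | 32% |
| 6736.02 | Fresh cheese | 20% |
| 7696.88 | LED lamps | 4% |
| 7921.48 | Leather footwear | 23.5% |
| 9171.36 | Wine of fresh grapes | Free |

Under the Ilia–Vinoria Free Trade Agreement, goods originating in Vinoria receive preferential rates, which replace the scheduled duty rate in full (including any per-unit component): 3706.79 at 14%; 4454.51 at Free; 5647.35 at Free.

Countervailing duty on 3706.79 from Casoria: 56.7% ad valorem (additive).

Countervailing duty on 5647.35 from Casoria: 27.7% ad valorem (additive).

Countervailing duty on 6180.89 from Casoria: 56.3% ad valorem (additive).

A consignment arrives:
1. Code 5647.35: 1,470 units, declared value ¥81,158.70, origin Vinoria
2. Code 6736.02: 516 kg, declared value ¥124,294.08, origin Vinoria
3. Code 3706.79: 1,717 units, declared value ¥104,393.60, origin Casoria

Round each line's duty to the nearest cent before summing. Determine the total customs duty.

Line 1 (5647.35, Vinoria, 1,470 units, ¥81,158.70):
Base rate for 5647.35 is ¥7.56/unit.
Origin Vinoria qualifies under the Ilia–Vinoria agreement and 5647.35 is covered: preferential rate Free applies instead.
The additional-duty order on 5647.35 targets Casoria, not Vinoria; it does not apply.
Duty = ¥81,158.70 × 0% = ¥0.00.
Line 2 (6736.02, Vinoria, 516 kg, ¥124,294.08):
Base rate for 6736.02 is 20%.
Origin Vinoria is the FTA partner but 6736.02 is not on the preference list; base rate stands.
Duty = ¥124,294.08 × 20% = ¥24,858.82.
Line 3 (3706.79, Casoria, 1,717 units, ¥104,393.60):
Base rate for 3706.79 is 15.5% + ¥3.66/unit.
3706.79 has an FTA preferential rate, but origin Casoria is not Vinoria; base rate stands.
Additional duty on 3706.79 from Casoria: +56.7%. Applied ad valorem rate: 15.5% + 56.7% = 72.2%.
Duty = ¥104,393.60 × 72.2% + 1,717 × ¥3.66 = ¥81,656.40.
Total = ¥0.00 + ¥24,858.82 + ¥81,656.40 = ¥106,515.22.

¥106,515.22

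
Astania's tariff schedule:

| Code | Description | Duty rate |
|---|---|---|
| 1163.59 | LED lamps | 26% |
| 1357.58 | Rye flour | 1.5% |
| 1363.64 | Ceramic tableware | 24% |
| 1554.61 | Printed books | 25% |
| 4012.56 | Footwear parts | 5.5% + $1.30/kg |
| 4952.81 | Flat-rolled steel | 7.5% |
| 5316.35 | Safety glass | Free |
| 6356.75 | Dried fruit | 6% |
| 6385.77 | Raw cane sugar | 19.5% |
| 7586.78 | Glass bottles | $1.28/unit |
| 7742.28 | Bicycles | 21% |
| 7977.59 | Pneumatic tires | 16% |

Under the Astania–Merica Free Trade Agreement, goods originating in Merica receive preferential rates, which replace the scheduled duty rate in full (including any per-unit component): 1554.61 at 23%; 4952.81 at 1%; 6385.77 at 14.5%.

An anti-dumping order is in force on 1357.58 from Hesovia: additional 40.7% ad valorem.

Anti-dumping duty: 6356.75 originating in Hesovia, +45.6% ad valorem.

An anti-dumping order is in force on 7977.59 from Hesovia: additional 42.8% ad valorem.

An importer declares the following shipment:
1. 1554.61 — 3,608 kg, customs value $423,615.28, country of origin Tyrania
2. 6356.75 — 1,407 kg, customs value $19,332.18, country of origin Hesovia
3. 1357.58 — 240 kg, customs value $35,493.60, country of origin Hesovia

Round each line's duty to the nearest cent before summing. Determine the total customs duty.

Line 1 (1554.61, Tyrania, 3,608 kg, $423,615.28):
Base rate for 1554.61 is 25%.
1554.61 has an FTA preferential rate, but origin Tyrania is not Merica; base rate stands.
Duty = $423,615.28 × 25% = $105,903.82.
Line 2 (6356.75, Hesovia, 1,407 kg, $19,332.18):
Base rate for 6356.75 is 6%.
Additional duty on 6356.75 from Hesovia: +45.6%. Applied ad valorem rate: 6% + 45.6% = 51.6%.
Duty = $19,332.18 × 51.6% = $9,975.40.
Line 3 (1357.58, Hesovia, 240 kg, $35,493.60):
Base rate for 1357.58 is 1.5%.
Additional duty on 1357.58 from Hesovia: +40.7%. Applied ad valorem rate: 1.5% + 40.7% = 42.2%.
Duty = $35,493.60 × 42.2% = $14,978.30.
Total = $105,903.82 + $9,975.40 + $14,978.30 = $130,857.52.

$130,857.52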